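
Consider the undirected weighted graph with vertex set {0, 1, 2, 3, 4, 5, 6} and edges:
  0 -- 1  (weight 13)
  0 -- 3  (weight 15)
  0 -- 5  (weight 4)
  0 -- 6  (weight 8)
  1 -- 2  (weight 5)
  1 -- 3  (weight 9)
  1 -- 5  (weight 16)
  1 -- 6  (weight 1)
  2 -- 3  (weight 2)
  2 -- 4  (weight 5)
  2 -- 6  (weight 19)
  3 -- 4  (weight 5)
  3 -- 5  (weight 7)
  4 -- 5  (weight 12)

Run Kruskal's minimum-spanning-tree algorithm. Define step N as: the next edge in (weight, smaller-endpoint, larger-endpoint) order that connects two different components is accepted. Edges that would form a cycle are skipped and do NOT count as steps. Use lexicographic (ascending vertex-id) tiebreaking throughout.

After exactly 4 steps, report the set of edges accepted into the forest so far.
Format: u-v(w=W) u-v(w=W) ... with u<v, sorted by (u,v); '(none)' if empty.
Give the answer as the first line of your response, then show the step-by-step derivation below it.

0-5(w=4) 1-2(w=5) 1-6(w=1) 2-3(w=2)

step 1: add edge 1-6 (w=1); MST = {1-6(w=1)}
step 2: add edge 2-3 (w=2); MST = {1-6(w=1) 2-3(w=2)}
step 3: add edge 0-5 (w=4); MST = {0-5(w=4) 1-6(w=1) 2-3(w=2)}
step 4: add edge 1-2 (w=5); MST = {0-5(w=4) 1-2(w=5) 1-6(w=1) 2-3(w=2)}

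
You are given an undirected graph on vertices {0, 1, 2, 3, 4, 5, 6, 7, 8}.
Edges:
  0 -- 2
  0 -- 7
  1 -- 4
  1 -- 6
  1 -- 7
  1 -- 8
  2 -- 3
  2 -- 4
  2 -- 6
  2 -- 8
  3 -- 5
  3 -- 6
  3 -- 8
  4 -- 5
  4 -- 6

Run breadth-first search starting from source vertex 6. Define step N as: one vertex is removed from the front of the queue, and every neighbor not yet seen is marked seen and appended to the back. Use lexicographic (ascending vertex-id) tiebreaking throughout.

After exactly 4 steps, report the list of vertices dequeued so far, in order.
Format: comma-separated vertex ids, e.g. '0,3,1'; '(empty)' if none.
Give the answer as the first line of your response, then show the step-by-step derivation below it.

6,1,2,3

step 1: dequeue 6; queue=[1,2,3,4]; order=6
step 2: dequeue 1; queue=[2,3,4,7,8]; order=6,1
step 3: dequeue 2; queue=[3,4,7,8,0]; order=6,1,2
step 4: dequeue 3; queue=[4,7,8,0,5]; order=6,1,2,3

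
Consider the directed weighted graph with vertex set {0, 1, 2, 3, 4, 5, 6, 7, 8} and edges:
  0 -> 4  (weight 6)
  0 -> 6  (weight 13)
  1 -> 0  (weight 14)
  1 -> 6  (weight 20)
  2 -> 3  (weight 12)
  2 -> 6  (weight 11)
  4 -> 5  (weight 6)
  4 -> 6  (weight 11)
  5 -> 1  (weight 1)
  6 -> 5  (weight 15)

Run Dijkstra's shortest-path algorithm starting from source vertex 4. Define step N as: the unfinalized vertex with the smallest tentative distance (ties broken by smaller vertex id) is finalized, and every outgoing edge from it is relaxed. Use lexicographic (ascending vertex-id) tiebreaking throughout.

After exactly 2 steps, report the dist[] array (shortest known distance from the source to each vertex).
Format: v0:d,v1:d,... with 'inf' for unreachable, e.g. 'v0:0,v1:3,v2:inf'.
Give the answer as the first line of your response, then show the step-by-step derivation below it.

v0:inf,v1:7,v2:inf,v3:inf,v4:0,v5:6,v6:11,v7:inf,v8:inf

step 1: dist = v0:inf,v1:inf,v2:inf,v3:inf,v4:0,v5:6,v6:11,v7:inf,v8:inf
step 2: dist = v0:inf,v1:7,v2:inf,v3:inf,v4:0,v5:6,v6:11,v7:inf,v8:inf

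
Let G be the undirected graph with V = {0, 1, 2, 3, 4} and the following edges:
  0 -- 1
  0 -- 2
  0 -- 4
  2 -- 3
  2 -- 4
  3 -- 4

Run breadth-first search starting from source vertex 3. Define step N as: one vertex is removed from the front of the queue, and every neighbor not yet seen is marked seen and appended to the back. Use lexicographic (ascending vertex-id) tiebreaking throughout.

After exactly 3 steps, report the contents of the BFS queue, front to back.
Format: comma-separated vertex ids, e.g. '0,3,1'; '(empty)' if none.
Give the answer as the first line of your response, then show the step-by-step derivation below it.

0

step 1: dequeue 3; queue=[2,4]; order=3
step 2: dequeue 2; queue=[4,0]; order=3,2
step 3: dequeue 4; queue=[0]; order=3,2,4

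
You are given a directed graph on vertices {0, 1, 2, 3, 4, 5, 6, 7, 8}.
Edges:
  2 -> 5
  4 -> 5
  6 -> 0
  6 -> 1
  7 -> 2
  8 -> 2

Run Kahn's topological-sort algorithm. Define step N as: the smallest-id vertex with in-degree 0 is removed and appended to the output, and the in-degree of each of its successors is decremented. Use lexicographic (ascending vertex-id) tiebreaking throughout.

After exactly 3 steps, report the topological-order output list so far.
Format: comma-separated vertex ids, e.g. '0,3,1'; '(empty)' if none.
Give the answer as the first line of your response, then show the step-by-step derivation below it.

3,4,6

step 1: output 3; order=[3]; indeg=(1,1,2,0,0,2,0,0,0)
step 2: output 4; order=[3,4]; indeg=(1,1,2,0,0,1,0,0,0)
step 3: output 6; order=[3,4,6]; indeg=(0,0,2,0,0,1,0,0,0)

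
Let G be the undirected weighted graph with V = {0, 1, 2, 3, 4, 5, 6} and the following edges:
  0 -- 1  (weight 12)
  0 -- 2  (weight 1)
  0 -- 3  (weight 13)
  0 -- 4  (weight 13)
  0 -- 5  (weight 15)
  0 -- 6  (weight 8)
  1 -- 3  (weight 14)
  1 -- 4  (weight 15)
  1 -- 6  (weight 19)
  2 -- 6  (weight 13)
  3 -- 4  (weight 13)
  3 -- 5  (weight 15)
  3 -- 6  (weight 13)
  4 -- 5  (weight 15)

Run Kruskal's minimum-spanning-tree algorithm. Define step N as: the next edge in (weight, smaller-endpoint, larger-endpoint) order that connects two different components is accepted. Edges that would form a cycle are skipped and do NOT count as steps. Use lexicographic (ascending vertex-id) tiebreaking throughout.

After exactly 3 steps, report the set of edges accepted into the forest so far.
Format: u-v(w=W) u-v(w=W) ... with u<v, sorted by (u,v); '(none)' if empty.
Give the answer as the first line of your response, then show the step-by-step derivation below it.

0-1(w=12) 0-2(w=1) 0-6(w=8)

step 1: add edge 0-2 (w=1); MST = {0-2(w=1)}
step 2: add edge 0-6 (w=8); MST = {0-2(w=1) 0-6(w=8)}
step 3: add edge 0-1 (w=12); MST = {0-1(w=12) 0-2(w=1) 0-6(w=8)}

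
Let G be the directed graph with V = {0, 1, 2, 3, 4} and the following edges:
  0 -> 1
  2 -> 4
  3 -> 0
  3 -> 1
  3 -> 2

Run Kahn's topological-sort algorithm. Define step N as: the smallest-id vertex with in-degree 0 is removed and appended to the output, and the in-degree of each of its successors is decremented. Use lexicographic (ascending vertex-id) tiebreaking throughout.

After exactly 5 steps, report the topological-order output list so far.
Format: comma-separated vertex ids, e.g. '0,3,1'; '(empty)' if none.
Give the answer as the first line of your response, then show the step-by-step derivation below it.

3,0,1,2,4

step 1: output 3; order=[3]; indeg=(0,1,0,0,1)
step 2: output 0; order=[3,0]; indeg=(0,0,0,0,1)
step 3: output 1; order=[3,0,1]; indeg=(0,0,0,0,1)
step 4: output 2; order=[3,0,1,2]; indeg=(0,0,0,0,0)
step 5: output 4; order=[3,0,1,2,4]; indeg=(0,0,0,0,0)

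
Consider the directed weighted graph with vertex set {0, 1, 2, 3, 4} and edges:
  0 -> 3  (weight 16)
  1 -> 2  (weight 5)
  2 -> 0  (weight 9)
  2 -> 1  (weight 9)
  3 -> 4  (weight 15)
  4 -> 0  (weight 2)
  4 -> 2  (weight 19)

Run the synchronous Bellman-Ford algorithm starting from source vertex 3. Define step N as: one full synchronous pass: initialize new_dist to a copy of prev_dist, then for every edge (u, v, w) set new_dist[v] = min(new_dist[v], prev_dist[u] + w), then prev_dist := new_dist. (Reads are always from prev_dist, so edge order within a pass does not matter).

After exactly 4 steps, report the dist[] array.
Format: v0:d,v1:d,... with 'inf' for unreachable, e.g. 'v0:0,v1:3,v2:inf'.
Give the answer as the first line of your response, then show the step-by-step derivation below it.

v0:17,v1:43,v2:34,v3:0,v4:15

step 1: dist = v0:inf,v1:inf,v2:inf,v3:0,v4:15
step 2: dist = v0:17,v1:inf,v2:34,v3:0,v4:15
step 3: dist = v0:17,v1:43,v2:34,v3:0,v4:15
step 4: dist = v0:17,v1:43,v2:34,v3:0,v4:15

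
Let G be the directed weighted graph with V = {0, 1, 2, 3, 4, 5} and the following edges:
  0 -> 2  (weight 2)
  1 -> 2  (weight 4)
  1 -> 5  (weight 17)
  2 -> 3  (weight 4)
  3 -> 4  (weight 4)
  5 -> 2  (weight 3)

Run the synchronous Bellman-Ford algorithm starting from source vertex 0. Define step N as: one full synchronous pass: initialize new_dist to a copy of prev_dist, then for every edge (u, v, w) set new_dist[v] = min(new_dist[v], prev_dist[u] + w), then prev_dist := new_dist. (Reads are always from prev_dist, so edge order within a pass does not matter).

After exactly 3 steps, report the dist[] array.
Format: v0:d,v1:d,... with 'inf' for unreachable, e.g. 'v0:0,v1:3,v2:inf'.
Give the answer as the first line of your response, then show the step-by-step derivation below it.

v0:0,v1:inf,v2:2,v3:6,v4:10,v5:inf

step 1: dist = v0:0,v1:inf,v2:2,v3:inf,v4:inf,v5:inf
step 2: dist = v0:0,v1:inf,v2:2,v3:6,v4:inf,v5:inf
step 3: dist = v0:0,v1:inf,v2:2,v3:6,v4:10,v5:inf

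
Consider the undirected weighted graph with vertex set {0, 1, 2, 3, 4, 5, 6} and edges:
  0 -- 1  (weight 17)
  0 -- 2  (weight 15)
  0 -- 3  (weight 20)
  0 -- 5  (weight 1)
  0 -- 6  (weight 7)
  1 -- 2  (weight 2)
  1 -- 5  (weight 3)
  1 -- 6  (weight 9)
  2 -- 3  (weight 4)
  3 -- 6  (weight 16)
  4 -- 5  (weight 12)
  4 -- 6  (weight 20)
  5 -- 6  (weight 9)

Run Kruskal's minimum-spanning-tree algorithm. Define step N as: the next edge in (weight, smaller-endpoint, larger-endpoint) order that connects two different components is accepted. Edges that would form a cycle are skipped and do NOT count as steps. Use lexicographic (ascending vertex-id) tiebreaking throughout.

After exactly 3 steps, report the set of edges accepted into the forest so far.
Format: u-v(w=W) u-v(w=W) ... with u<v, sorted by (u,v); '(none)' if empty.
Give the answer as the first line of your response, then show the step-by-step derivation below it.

0-5(w=1) 1-2(w=2) 1-5(w=3)

step 1: add edge 0-5 (w=1); MST = {0-5(w=1)}
step 2: add edge 1-2 (w=2); MST = {0-5(w=1) 1-2(w=2)}
step 3: add edge 1-5 (w=3); MST = {0-5(w=1) 1-2(w=2) 1-5(w=3)}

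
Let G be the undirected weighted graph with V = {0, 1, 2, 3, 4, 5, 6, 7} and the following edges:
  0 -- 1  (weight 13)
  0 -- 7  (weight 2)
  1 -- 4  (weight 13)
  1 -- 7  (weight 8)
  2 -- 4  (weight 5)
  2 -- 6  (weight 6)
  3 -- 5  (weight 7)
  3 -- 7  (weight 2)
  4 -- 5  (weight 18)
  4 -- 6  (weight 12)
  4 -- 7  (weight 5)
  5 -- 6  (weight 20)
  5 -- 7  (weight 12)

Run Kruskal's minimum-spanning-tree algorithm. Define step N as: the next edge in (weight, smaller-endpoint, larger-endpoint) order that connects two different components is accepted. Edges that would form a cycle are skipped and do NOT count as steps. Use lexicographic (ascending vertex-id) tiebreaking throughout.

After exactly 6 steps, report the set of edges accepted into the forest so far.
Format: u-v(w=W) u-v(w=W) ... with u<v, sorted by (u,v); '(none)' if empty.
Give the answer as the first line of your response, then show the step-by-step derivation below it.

0-7(w=2) 2-4(w=5) 2-6(w=6) 3-5(w=7) 3-7(w=2) 4-7(w=5)

step 1: add edge 0-7 (w=2); MST = {0-7(w=2)}
step 2: add edge 3-7 (w=2); MST = {0-7(w=2) 3-7(w=2)}
step 3: add edge 2-4 (w=5); MST = {0-7(w=2) 2-4(w=5) 3-7(w=2)}
step 4: add edge 4-7 (w=5); MST = {0-7(w=2) 2-4(w=5) 3-7(w=2) 4-7(w=5)}
step 5: add edge 2-6 (w=6); MST = {0-7(w=2) 2-4(w=5) 2-6(w=6) 3-7(w=2) 4-7(w=5)}
step 6: add edge 3-5 (w=7); MST = {0-7(w=2) 2-4(w=5) 2-6(w=6) 3-5(w=7) 3-7(w=2) 4-7(w=5)}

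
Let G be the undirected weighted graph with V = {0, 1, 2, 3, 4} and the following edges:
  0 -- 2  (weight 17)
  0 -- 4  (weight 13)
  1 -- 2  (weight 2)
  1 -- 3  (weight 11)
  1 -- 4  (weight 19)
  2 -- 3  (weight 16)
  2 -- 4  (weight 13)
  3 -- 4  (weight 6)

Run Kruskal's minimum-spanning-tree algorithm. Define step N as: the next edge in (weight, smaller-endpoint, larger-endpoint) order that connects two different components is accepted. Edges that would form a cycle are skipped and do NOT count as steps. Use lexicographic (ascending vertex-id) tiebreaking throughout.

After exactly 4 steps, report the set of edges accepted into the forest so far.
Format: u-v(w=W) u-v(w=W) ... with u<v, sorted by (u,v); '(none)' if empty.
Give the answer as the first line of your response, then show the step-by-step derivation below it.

0-4(w=13) 1-2(w=2) 1-3(w=11) 3-4(w=6)

step 1: add edge 1-2 (w=2); MST = {1-2(w=2)}
step 2: add edge 3-4 (w=6); MST = {1-2(w=2) 3-4(w=6)}
step 3: add edge 1-3 (w=11); MST = {1-2(w=2) 1-3(w=11) 3-4(w=6)}
step 4: add edge 0-4 (w=13); MST = {0-4(w=13) 1-2(w=2) 1-3(w=11) 3-4(w=6)}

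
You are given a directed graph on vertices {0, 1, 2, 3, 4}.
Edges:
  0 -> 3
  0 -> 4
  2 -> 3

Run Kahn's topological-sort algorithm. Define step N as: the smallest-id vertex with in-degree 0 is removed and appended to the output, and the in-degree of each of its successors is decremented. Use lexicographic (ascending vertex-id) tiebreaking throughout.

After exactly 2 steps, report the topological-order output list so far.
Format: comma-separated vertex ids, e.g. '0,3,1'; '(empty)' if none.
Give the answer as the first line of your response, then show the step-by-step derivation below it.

0,1

step 1: output 0; order=[0]; indeg=(0,0,0,1,0)
step 2: output 1; order=[0,1]; indeg=(0,0,0,1,0)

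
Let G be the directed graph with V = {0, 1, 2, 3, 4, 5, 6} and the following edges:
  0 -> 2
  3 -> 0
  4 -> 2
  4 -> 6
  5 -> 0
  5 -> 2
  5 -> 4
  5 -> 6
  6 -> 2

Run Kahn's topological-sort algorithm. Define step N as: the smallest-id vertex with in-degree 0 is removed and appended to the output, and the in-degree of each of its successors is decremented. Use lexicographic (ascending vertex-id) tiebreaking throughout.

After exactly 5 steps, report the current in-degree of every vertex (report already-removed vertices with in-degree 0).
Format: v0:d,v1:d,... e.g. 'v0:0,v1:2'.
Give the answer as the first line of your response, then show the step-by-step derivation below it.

v0:0,v1:0,v2:1,v3:0,v4:0,v5:0,v6:0

step 1: output 1; order=[1]; indeg=(2,0,4,0,1,0,2)
step 2: output 3; order=[1,3]; indeg=(1,0,4,0,1,0,2)
step 3: output 5; order=[1,3,5]; indeg=(0,0,3,0,0,0,1)
step 4: output 0; order=[1,3,5,0]; indeg=(0,0,2,0,0,0,1)
step 5: output 4; order=[1,3,5,0,4]; indeg=(0,0,1,0,0,0,0)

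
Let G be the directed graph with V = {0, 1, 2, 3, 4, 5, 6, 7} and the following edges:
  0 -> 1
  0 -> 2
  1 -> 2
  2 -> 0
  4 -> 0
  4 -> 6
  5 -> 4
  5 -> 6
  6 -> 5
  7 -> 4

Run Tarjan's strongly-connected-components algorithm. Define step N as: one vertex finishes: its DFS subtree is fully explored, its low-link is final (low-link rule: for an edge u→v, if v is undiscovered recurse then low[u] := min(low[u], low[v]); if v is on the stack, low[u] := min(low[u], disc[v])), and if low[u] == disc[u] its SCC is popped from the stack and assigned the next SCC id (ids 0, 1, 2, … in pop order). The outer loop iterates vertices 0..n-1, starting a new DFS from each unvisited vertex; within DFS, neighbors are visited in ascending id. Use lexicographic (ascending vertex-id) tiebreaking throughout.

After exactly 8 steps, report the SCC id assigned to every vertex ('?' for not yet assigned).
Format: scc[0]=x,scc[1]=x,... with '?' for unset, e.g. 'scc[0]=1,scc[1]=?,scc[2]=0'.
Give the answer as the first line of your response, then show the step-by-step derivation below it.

scc[0]=0,scc[1]=0,scc[2]=0,scc[3]=1,scc[4]=2,scc[5]=2,scc[6]=2,scc[7]=3

step 1: low=(low[0]=0,low[1]=1,low[2]=0,low[3]=?,low[4]=?,low[5]=?,low[6]=?,low[7]=?); scc=(scc[0]=?,scc[1]=?,scc[2]=?,scc[3]=?,scc[4]=?,scc[5]=?,scc[6]=?,scc[7]=?)
step 2: low=(low[0]=0,low[1]=0,low[2]=0,low[3]=?,low[4]=?,low[5]=?,low[6]=?,low[7]=?); scc=(scc[0]=?,scc[1]=?,scc[2]=?,scc[3]=?,scc[4]=?,scc[5]=?,scc[6]=?,scc[7]=?)
step 3: low=(low[0]=0,low[1]=0,low[2]=0,low[3]=?,low[4]=?,low[5]=?,low[6]=?,low[7]=?); scc=(scc[0]=0,scc[1]=0,scc[2]=0,scc[3]=?,scc[4]=?,scc[5]=?,scc[6]=?,scc[7]=?)
step 4: low=(low[0]=0,low[1]=0,low[2]=0,low[3]=3,low[4]=?,low[5]=?,low[6]=?,low[7]=?); scc=(scc[0]=0,scc[1]=0,scc[2]=0,scc[3]=1,scc[4]=?,scc[5]=?,scc[6]=?,scc[7]=?)
step 5: low=(low[0]=0,low[1]=0,low[2]=0,low[3]=3,low[4]=4,low[5]=4,low[6]=5,low[7]=?); scc=(scc[0]=0,scc[1]=0,scc[2]=0,scc[3]=1,scc[4]=?,scc[5]=?,scc[6]=?,scc[7]=?)
step 6: low=(low[0]=0,low[1]=0,low[2]=0,low[3]=3,low[4]=4,low[5]=4,low[6]=4,low[7]=?); scc=(scc[0]=0,scc[1]=0,scc[2]=0,scc[3]=1,scc[4]=?,scc[5]=?,scc[6]=?,scc[7]=?)
step 7: low=(low[0]=0,low[1]=0,low[2]=0,low[3]=3,low[4]=4,low[5]=4,low[6]=4,low[7]=?); scc=(scc[0]=0,scc[1]=0,scc[2]=0,scc[3]=1,scc[4]=2,scc[5]=2,scc[6]=2,scc[7]=?)
step 8: low=(low[0]=0,low[1]=0,low[2]=0,low[3]=3,low[4]=4,low[5]=4,low[6]=4,low[7]=7); scc=(scc[0]=0,scc[1]=0,scc[2]=0,scc[3]=1,scc[4]=2,scc[5]=2,scc[6]=2,scc[7]=3)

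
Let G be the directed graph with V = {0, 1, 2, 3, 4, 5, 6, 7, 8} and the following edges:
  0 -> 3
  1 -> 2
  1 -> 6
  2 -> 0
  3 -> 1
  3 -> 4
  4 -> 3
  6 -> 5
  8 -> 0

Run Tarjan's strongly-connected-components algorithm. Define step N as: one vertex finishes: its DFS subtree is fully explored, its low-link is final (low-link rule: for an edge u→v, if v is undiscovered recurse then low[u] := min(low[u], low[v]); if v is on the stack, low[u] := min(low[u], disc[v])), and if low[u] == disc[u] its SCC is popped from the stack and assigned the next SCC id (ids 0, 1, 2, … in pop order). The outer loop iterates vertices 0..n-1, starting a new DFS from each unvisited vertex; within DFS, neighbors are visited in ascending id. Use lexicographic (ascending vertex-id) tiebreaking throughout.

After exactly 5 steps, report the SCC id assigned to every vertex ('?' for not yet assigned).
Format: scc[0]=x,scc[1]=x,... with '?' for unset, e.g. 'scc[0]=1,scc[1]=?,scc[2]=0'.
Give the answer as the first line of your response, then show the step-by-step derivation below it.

scc[0]=?,scc[1]=?,scc[2]=?,scc[3]=?,scc[4]=?,scc[5]=0,scc[6]=1,scc[7]=?,scc[8]=?

step 1: low=(low[0]=0,low[1]=2,low[2]=0,low[3]=1,low[4]=?,low[5]=?,low[6]=?,low[7]=?,low[8]=?); scc=(scc[0]=?,scc[1]=?,scc[2]=?,scc[3]=?,scc[4]=?,scc[5]=?,scc[6]=?,scc[7]=?,scc[8]=?)
step 2: low=(low[0]=0,low[1]=0,low[2]=0,low[3]=1,low[4]=?,low[5]=5,low[6]=4,low[7]=?,low[8]=?); scc=(scc[0]=?,scc[1]=?,scc[2]=?,scc[3]=?,scc[4]=?,scc[5]=0,scc[6]=?,scc[7]=?,scc[8]=?)
step 3: low=(low[0]=0,low[1]=0,low[2]=0,low[3]=1,low[4]=?,low[5]=5,low[6]=4,low[7]=?,low[8]=?); scc=(scc[0]=?,scc[1]=?,scc[2]=?,scc[3]=?,scc[4]=?,scc[5]=0,scc[6]=1,scc[7]=?,scc[8]=?)
step 4: low=(low[0]=0,low[1]=0,low[2]=0,low[3]=1,low[4]=?,low[5]=5,low[6]=4,low[7]=?,low[8]=?); scc=(scc[0]=?,scc[1]=?,scc[2]=?,scc[3]=?,scc[4]=?,scc[5]=0,scc[6]=1,scc[7]=?,scc[8]=?)
step 5: low=(low[0]=0,low[1]=0,low[2]=0,low[3]=0,low[4]=1,low[5]=5,low[6]=4,low[7]=?,low[8]=?); scc=(scc[0]=?,scc[1]=?,scc[2]=?,scc[3]=?,scc[4]=?,scc[5]=0,scc[6]=1,scc[7]=?,scc[8]=?)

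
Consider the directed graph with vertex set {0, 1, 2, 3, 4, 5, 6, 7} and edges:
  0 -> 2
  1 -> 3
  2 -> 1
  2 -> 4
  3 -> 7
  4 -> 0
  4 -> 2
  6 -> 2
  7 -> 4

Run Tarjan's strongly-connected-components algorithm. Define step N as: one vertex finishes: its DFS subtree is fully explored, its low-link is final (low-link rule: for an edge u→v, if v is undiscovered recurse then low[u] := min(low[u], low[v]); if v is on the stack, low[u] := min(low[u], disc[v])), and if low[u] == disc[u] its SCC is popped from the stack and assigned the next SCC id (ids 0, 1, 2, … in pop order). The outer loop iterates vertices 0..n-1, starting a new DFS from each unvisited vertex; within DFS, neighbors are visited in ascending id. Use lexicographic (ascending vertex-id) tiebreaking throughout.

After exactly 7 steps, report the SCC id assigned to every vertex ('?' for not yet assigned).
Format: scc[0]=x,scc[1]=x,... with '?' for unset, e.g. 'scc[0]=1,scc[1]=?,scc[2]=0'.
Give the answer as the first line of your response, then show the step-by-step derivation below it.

scc[0]=0,scc[1]=0,scc[2]=0,scc[3]=0,scc[4]=0,scc[5]=1,scc[6]=?,scc[7]=0

step 1: low=(low[0]=0,low[1]=2,low[2]=1,low[3]=3,low[4]=0,low[5]=?,low[6]=?,low[7]=4); scc=(scc[0]=?,scc[1]=?,scc[2]=?,scc[3]=?,scc[4]=?,scc[5]=?,scc[6]=?,scc[7]=?)
step 2: low=(low[0]=0,low[1]=2,low[2]=1,low[3]=3,low[4]=0,low[5]=?,low[6]=?,low[7]=0); scc=(scc[0]=?,scc[1]=?,scc[2]=?,scc[3]=?,scc[4]=?,scc[5]=?,scc[6]=?,scc[7]=?)
step 3: low=(low[0]=0,low[1]=2,low[2]=1,low[3]=0,low[4]=0,low[5]=?,low[6]=?,low[7]=0); scc=(scc[0]=?,scc[1]=?,scc[2]=?,scc[3]=?,scc[4]=?,scc[5]=?,scc[6]=?,scc[7]=?)
step 4: low=(low[0]=0,low[1]=0,low[2]=1,low[3]=0,low[4]=0,low[5]=?,low[6]=?,low[7]=0); scc=(scc[0]=?,scc[1]=?,scc[2]=?,scc[3]=?,scc[4]=?,scc[5]=?,scc[6]=?,scc[7]=?)
step 5: low=(low[0]=0,low[1]=0,low[2]=0,low[3]=0,low[4]=0,low[5]=?,low[6]=?,low[7]=0); scc=(scc[0]=?,scc[1]=?,scc[2]=?,scc[3]=?,scc[4]=?,scc[5]=?,scc[6]=?,scc[7]=?)
step 6: low=(low[0]=0,low[1]=0,low[2]=0,low[3]=0,low[4]=0,low[5]=?,low[6]=?,low[7]=0); scc=(scc[0]=0,scc[1]=0,scc[2]=0,scc[3]=0,scc[4]=0,scc[5]=?,scc[6]=?,scc[7]=0)
step 7: low=(low[0]=0,low[1]=0,low[2]=0,low[3]=0,low[4]=0,low[5]=6,low[6]=?,low[7]=0); scc=(scc[0]=0,scc[1]=0,scc[2]=0,scc[3]=0,scc[4]=0,scc[5]=1,scc[6]=?,scc[7]=0)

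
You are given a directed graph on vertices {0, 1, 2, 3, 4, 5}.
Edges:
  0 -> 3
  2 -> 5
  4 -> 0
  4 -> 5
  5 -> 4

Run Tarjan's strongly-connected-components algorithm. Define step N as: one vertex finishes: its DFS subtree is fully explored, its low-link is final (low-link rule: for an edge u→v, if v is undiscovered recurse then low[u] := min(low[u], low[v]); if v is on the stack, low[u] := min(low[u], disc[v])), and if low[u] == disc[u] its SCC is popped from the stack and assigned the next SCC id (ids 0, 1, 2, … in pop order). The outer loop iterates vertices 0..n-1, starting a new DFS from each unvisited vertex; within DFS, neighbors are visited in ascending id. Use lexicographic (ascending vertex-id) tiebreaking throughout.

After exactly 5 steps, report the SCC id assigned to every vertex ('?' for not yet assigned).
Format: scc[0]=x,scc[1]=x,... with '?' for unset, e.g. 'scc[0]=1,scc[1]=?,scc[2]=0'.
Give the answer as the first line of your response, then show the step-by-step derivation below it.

scc[0]=1,scc[1]=2,scc[2]=?,scc[3]=0,scc[4]=3,scc[5]=3

step 1: low=(low[0]=0,low[1]=?,low[2]=?,low[3]=1,low[4]=?,low[5]=?); scc=(scc[0]=?,scc[1]=?,scc[2]=?,scc[3]=0,scc[4]=?,scc[5]=?)
step 2: low=(low[0]=0,low[1]=?,low[2]=?,low[3]=1,low[4]=?,low[5]=?); scc=(scc[0]=1,scc[1]=?,scc[2]=?,scc[3]=0,scc[4]=?,scc[5]=?)
step 3: low=(low[0]=0,low[1]=2,low[2]=?,low[3]=1,low[4]=?,low[5]=?); scc=(scc[0]=1,scc[1]=2,scc[2]=?,scc[3]=0,scc[4]=?,scc[5]=?)
step 4: low=(low[0]=0,low[1]=2,low[2]=3,low[3]=1,low[4]=4,low[5]=4); scc=(scc[0]=1,scc[1]=2,scc[2]=?,scc[3]=0,scc[4]=?,scc[5]=?)
step 5: low=(low[0]=0,low[1]=2,low[2]=3,low[3]=1,low[4]=4,low[5]=4); scc=(scc[0]=1,scc[1]=2,scc[2]=?,scc[3]=0,scc[4]=3,scc[5]=3)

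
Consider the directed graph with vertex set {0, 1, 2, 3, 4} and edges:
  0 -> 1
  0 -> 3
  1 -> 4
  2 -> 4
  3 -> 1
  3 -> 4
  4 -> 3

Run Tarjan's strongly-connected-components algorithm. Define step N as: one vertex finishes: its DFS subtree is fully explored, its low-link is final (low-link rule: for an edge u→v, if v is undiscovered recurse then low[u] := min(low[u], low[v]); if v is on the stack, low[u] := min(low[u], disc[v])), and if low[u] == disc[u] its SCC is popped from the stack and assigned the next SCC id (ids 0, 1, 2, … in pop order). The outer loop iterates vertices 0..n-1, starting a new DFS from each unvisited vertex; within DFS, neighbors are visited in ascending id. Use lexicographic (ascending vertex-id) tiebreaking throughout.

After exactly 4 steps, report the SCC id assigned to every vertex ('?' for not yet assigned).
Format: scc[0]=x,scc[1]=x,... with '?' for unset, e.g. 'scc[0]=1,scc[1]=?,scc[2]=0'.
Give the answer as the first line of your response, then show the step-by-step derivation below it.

scc[0]=1,scc[1]=0,scc[2]=?,scc[3]=0,scc[4]=0

step 1: low=(low[0]=0,low[1]=1,low[2]=?,low[3]=1,low[4]=2); scc=(scc[0]=?,scc[1]=?,scc[2]=?,scc[3]=?,scc[4]=?)
step 2: low=(low[0]=0,low[1]=1,low[2]=?,low[3]=1,low[4]=1); scc=(scc[0]=?,scc[1]=?,scc[2]=?,scc[3]=?,scc[4]=?)
step 3: low=(low[0]=0,low[1]=1,low[2]=?,low[3]=1,low[4]=1); scc=(scc[0]=?,scc[1]=0,scc[2]=?,scc[3]=0,scc[4]=0)
step 4: low=(low[0]=0,low[1]=1,low[2]=?,low[3]=1,low[4]=1); scc=(scc[0]=1,scc[1]=0,scc[2]=?,scc[3]=0,scc[4]=0)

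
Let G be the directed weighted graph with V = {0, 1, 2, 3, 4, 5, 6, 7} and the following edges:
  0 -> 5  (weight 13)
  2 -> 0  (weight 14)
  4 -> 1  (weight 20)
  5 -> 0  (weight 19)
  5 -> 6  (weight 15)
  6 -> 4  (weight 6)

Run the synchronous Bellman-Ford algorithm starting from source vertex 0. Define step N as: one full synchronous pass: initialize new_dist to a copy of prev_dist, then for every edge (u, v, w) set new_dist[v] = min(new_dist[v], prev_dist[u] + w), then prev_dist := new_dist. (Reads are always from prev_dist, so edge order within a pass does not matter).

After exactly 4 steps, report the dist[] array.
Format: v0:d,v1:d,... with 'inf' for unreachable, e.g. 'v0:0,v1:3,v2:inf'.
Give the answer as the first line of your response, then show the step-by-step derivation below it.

v0:0,v1:54,v2:inf,v3:inf,v4:34,v5:13,v6:28,v7:inf

step 1: dist = v0:0,v1:inf,v2:inf,v3:inf,v4:inf,v5:13,v6:inf,v7:inf
step 2: dist = v0:0,v1:inf,v2:inf,v3:inf,v4:inf,v5:13,v6:28,v7:inf
step 3: dist = v0:0,v1:inf,v2:inf,v3:inf,v4:34,v5:13,v6:28,v7:inf
step 4: dist = v0:0,v1:54,v2:inf,v3:inf,v4:34,v5:13,v6:28,v7:inf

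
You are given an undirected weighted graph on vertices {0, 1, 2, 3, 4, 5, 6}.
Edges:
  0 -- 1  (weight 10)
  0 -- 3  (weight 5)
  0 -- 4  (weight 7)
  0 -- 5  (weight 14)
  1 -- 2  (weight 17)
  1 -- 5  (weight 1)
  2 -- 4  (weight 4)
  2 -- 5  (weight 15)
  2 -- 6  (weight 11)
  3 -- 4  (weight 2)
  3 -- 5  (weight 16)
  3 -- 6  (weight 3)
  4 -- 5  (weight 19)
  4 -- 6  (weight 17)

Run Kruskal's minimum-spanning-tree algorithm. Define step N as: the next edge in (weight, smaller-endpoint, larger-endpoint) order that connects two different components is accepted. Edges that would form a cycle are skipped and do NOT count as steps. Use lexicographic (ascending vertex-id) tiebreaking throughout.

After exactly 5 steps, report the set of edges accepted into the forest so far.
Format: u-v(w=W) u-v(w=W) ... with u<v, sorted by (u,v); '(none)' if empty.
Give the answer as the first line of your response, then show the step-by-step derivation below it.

0-3(w=5) 1-5(w=1) 2-4(w=4) 3-4(w=2) 3-6(w=3)

step 1: add edge 1-5 (w=1); MST = {1-5(w=1)}
step 2: add edge 3-4 (w=2); MST = {1-5(w=1) 3-4(w=2)}
step 3: add edge 3-6 (w=3); MST = {1-5(w=1) 3-4(w=2) 3-6(w=3)}
step 4: add edge 2-4 (w=4); MST = {1-5(w=1) 2-4(w=4) 3-4(w=2) 3-6(w=3)}
step 5: add edge 0-3 (w=5); MST = {0-3(w=5) 1-5(w=1) 2-4(w=4) 3-4(w=2) 3-6(w=3)}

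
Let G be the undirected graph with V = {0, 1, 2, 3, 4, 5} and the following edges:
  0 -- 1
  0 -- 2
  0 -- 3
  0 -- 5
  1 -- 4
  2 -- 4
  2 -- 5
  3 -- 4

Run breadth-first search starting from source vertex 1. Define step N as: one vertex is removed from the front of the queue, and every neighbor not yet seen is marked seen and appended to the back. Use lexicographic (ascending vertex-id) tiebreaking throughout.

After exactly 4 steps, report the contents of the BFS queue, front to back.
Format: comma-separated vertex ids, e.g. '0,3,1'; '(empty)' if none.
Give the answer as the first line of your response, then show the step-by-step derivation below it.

3,5

step 1: dequeue 1; queue=[0,4]; order=1
step 2: dequeue 0; queue=[4,2,3,5]; order=1,0
step 3: dequeue 4; queue=[2,3,5]; order=1,0,4
step 4: dequeue 2; queue=[3,5]; order=1,0,4,2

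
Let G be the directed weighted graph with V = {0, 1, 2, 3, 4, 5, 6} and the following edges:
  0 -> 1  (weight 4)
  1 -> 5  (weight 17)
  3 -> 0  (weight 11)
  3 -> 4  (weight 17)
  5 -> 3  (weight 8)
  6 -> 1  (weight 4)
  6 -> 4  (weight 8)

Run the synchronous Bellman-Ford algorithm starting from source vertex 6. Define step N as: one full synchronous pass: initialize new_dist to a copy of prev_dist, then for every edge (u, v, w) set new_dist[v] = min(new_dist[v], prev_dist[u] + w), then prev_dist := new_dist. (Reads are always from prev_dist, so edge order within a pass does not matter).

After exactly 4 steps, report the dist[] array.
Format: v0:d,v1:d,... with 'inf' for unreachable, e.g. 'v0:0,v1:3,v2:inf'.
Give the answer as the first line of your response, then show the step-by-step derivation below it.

v0:40,v1:4,v2:inf,v3:29,v4:8,v5:21,v6:0

step 1: dist = v0:inf,v1:4,v2:inf,v3:inf,v4:8,v5:inf,v6:0
step 2: dist = v0:inf,v1:4,v2:inf,v3:inf,v4:8,v5:21,v6:0
step 3: dist = v0:inf,v1:4,v2:inf,v3:29,v4:8,v5:21,v6:0
step 4: dist = v0:40,v1:4,v2:inf,v3:29,v4:8,v5:21,v6:0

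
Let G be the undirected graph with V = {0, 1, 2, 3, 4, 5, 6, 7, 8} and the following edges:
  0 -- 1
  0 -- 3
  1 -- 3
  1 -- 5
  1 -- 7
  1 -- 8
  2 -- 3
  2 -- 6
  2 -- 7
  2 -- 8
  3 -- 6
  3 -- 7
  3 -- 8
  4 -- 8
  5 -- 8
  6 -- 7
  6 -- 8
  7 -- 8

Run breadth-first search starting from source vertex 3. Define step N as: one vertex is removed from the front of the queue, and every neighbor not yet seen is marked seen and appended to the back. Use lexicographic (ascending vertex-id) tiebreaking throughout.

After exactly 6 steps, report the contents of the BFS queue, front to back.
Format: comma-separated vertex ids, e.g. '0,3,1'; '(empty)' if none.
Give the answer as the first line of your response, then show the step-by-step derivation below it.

8,5

step 1: dequeue 3; queue=[0,1,2,6,7,8]; order=3
step 2: dequeue 0; queue=[1,2,6,7,8]; order=3,0
step 3: dequeue 1; queue=[2,6,7,8,5]; order=3,0,1
step 4: dequeue 2; queue=[6,7,8,5]; order=3,0,1,2
step 5: dequeue 6; queue=[7,8,5]; order=3,0,1,2,6
step 6: dequeue 7; queue=[8,5]; order=3,0,1,2,6,7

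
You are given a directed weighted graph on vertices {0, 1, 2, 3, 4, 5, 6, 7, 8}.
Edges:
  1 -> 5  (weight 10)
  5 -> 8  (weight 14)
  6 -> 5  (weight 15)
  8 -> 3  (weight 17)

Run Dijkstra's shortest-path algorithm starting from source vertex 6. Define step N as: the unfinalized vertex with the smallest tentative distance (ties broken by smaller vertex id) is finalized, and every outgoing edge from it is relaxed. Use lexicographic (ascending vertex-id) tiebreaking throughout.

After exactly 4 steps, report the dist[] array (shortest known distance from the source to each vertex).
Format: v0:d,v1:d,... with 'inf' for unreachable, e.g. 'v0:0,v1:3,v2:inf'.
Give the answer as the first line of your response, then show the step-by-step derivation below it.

v0:inf,v1:inf,v2:inf,v3:46,v4:inf,v5:15,v6:0,v7:inf,v8:29

step 1: dist = v0:inf,v1:inf,v2:inf,v3:inf,v4:inf,v5:15,v6:0,v7:inf,v8:inf
step 2: dist = v0:inf,v1:inf,v2:inf,v3:inf,v4:inf,v5:15,v6:0,v7:inf,v8:29
step 3: dist = v0:inf,v1:inf,v2:inf,v3:46,v4:inf,v5:15,v6:0,v7:inf,v8:29
step 4: dist = v0:inf,v1:inf,v2:inf,v3:46,v4:inf,v5:15,v6:0,v7:inf,v8:29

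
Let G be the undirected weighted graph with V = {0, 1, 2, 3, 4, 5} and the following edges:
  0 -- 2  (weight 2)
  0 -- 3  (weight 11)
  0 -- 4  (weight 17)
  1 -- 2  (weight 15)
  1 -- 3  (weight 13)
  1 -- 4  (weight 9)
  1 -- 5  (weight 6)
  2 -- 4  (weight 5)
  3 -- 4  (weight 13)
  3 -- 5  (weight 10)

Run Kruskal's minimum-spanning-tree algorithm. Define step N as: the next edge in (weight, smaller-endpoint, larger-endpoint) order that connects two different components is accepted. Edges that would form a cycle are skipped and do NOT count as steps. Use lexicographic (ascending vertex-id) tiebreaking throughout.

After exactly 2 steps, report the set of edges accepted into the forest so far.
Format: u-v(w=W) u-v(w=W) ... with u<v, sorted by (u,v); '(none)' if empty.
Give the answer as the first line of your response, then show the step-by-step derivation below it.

0-2(w=2) 2-4(w=5)

step 1: add edge 0-2 (w=2); MST = {0-2(w=2)}
step 2: add edge 2-4 (w=5); MST = {0-2(w=2) 2-4(w=5)}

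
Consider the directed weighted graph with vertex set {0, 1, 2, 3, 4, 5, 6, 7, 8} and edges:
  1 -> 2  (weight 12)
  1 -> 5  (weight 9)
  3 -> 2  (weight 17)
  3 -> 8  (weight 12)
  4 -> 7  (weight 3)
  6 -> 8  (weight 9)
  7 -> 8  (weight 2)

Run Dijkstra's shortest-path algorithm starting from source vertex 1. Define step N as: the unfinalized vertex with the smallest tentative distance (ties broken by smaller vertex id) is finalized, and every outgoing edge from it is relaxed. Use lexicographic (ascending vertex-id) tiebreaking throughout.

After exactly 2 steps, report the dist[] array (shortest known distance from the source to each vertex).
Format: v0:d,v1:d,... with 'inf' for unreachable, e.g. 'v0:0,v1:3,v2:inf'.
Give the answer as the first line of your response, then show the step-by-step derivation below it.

v0:inf,v1:0,v2:12,v3:inf,v4:inf,v5:9,v6:inf,v7:inf,v8:inf

step 1: dist = v0:inf,v1:0,v2:12,v3:inf,v4:inf,v5:9,v6:inf,v7:inf,v8:inf
step 2: dist = v0:inf,v1:0,v2:12,v3:inf,v4:inf,v5:9,v6:inf,v7:inf,v8:inf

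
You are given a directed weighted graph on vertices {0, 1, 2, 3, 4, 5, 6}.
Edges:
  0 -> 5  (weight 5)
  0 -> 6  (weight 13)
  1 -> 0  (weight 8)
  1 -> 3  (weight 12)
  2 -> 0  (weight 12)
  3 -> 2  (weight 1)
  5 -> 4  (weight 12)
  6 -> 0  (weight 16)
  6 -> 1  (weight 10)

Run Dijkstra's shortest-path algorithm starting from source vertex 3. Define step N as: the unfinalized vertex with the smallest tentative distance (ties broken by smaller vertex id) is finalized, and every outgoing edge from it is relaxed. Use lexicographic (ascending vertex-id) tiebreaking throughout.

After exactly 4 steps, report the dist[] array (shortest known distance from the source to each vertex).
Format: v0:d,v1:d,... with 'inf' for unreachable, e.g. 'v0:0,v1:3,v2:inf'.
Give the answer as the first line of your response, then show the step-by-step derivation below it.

v0:13,v1:inf,v2:1,v3:0,v4:30,v5:18,v6:26

step 1: dist = v0:inf,v1:inf,v2:1,v3:0,v4:inf,v5:inf,v6:inf
step 2: dist = v0:13,v1:inf,v2:1,v3:0,v4:inf,v5:inf,v6:inf
step 3: dist = v0:13,v1:inf,v2:1,v3:0,v4:inf,v5:18,v6:26
step 4: dist = v0:13,v1:inf,v2:1,v3:0,v4:30,v5:18,v6:26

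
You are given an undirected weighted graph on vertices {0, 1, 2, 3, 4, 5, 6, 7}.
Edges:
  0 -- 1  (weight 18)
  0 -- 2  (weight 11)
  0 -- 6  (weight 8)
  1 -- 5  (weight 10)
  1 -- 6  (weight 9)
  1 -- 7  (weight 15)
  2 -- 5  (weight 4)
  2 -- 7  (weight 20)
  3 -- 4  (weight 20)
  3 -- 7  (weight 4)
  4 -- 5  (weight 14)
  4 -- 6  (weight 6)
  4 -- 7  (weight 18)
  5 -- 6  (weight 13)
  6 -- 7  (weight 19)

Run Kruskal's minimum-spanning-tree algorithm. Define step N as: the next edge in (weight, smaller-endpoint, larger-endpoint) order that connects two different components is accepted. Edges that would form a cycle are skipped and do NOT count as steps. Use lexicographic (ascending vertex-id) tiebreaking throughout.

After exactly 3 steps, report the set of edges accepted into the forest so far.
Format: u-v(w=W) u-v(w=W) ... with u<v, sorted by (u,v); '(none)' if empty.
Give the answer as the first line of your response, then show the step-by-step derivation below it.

2-5(w=4) 3-7(w=4) 4-6(w=6)

step 1: add edge 2-5 (w=4); MST = {2-5(w=4)}
step 2: add edge 3-7 (w=4); MST = {2-5(w=4) 3-7(w=4)}
step 3: add edge 4-6 (w=6); MST = {2-5(w=4) 3-7(w=4) 4-6(w=6)}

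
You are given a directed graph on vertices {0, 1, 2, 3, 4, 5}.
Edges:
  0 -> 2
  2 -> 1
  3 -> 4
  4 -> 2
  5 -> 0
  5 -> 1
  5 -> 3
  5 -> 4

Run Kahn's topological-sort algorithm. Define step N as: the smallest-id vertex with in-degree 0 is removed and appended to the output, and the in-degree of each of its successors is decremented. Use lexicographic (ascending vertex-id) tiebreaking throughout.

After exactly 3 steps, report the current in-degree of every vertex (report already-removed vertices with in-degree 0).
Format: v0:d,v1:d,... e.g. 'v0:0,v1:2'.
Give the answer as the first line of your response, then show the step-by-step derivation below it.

v0:0,v1:1,v2:1,v3:0,v4:0,v5:0

step 1: output 5; order=[5]; indeg=(0,1,2,0,1,0)
step 2: output 0; order=[5,0]; indeg=(0,1,1,0,1,0)
step 3: output 3; order=[5,0,3]; indeg=(0,1,1,0,0,0)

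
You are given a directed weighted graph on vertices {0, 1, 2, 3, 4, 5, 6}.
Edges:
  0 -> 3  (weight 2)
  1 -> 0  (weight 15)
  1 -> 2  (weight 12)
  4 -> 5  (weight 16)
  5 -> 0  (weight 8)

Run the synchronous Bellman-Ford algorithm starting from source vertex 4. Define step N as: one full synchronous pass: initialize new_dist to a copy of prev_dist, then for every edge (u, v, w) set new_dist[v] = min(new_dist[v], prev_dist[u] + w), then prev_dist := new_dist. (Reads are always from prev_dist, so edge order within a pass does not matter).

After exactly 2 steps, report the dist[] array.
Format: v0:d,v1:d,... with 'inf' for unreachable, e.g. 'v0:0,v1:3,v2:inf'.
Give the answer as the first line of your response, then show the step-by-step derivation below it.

v0:24,v1:inf,v2:inf,v3:inf,v4:0,v5:16,v6:inf

step 1: dist = v0:inf,v1:inf,v2:inf,v3:inf,v4:0,v5:16,v6:inf
step 2: dist = v0:24,v1:inf,v2:inf,v3:inf,v4:0,v5:16,v6:inf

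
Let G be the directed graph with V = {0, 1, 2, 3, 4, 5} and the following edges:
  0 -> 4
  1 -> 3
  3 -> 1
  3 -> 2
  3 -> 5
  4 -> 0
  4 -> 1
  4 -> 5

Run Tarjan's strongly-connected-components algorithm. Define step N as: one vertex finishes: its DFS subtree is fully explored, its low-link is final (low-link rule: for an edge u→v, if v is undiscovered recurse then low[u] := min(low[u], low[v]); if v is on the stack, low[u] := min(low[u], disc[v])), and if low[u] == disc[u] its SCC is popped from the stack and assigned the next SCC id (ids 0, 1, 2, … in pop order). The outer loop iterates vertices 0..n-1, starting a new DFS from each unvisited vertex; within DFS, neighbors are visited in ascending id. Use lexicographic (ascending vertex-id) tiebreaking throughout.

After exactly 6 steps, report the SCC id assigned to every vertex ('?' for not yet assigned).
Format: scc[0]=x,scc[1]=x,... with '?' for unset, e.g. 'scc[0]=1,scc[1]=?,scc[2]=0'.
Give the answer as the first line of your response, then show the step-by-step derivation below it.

scc[0]=3,scc[1]=2,scc[2]=0,scc[3]=2,scc[4]=3,scc[5]=1

step 1: low=(low[0]=0,low[1]=2,low[2]=4,low[3]=2,low[4]=0,low[5]=?); scc=(scc[0]=?,scc[1]=?,scc[2]=0,scc[3]=?,scc[4]=?,scc[5]=?)
step 2: low=(low[0]=0,low[1]=2,low[2]=4,low[3]=2,low[4]=0,low[5]=5); scc=(scc[0]=?,scc[1]=?,scc[2]=0,scc[3]=?,scc[4]=?,scc[5]=1)
step 3: low=(low[0]=0,low[1]=2,low[2]=4,low[3]=2,low[4]=0,low[5]=5); scc=(scc[0]=?,scc[1]=?,scc[2]=0,scc[3]=?,scc[4]=?,scc[5]=1)
step 4: low=(low[0]=0,low[1]=2,low[2]=4,low[3]=2,low[4]=0,low[5]=5); scc=(scc[0]=?,scc[1]=2,scc[2]=0,scc[3]=2,scc[4]=?,scc[5]=1)
step 5: low=(low[0]=0,low[1]=2,low[2]=4,low[3]=2,low[4]=0,low[5]=5); scc=(scc[0]=?,scc[1]=2,scc[2]=0,scc[3]=2,scc[4]=?,scc[5]=1)
step 6: low=(low[0]=0,low[1]=2,low[2]=4,low[3]=2,low[4]=0,low[5]=5); scc=(scc[0]=3,scc[1]=2,scc[2]=0,scc[3]=2,scc[4]=3,scc[5]=1)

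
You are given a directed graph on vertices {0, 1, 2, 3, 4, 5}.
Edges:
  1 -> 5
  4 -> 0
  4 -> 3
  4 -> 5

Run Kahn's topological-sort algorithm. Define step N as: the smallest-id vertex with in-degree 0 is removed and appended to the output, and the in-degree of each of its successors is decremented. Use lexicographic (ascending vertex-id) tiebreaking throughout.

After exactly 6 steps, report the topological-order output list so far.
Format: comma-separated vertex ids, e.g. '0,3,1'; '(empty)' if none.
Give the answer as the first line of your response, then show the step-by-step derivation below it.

1,2,4,0,3,5

step 1: output 1; order=[1]; indeg=(1,0,0,1,0,1)
step 2: output 2; order=[1,2]; indeg=(1,0,0,1,0,1)
step 3: output 4; order=[1,2,4]; indeg=(0,0,0,0,0,0)
step 4: output 0; order=[1,2,4,0]; indeg=(0,0,0,0,0,0)
step 5: output 3; order=[1,2,4,0,3]; indeg=(0,0,0,0,0,0)
step 6: output 5; order=[1,2,4,0,3,5]; indeg=(0,0,0,0,0,0)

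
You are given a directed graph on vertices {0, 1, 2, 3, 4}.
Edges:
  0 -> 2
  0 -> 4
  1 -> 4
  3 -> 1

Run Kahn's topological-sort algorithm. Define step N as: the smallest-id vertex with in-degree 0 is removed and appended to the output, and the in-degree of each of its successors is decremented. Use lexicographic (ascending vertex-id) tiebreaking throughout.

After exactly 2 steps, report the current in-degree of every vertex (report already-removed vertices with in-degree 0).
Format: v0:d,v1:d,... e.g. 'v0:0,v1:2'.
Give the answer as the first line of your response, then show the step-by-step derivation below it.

v0:0,v1:1,v2:0,v3:0,v4:1

step 1: output 0; order=[0]; indeg=(0,1,0,0,1)
step 2: output 2; order=[0,2]; indeg=(0,1,0,0,1)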